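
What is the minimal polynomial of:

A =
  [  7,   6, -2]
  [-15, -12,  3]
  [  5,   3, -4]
x^2 + 6*x + 9

The characteristic polynomial is χ_A(x) = (x + 3)^3, so the eigenvalues are known. The minimal polynomial is
  m_A(x) = Π_λ (x − λ)^{k_λ}
where k_λ is the size of the *largest* Jordan block for λ (equivalently, the smallest k with (A − λI)^k v = 0 for every generalised eigenvector v of λ).

  λ = -3: largest Jordan block has size 2, contributing (x + 3)^2

So m_A(x) = (x + 3)^2 = x^2 + 6*x + 9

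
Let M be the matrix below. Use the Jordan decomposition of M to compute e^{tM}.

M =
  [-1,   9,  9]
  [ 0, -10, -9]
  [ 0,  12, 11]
e^{tM} =
  [exp(-t), 3*exp(2*t) - 3*exp(-t), 3*exp(2*t) - 3*exp(-t)]
  [0, -3*exp(2*t) + 4*exp(-t), -3*exp(2*t) + 3*exp(-t)]
  [0, 4*exp(2*t) - 4*exp(-t), 4*exp(2*t) - 3*exp(-t)]

Strategy: write M = P · J · P⁻¹ where J is a Jordan canonical form, so e^{tM} = P · e^{tJ} · P⁻¹, and e^{tJ} can be computed block-by-block.

M has Jordan form
J =
  [-1,  0, 0]
  [ 0, -1, 0]
  [ 0,  0, 2]
(up to reordering of blocks).

Per-block formulas:
  For a 1×1 block at λ = -1: exp(t · [-1]) = [e^(-1t)].
  For a 1×1 block at λ = 2: exp(t · [2]) = [e^(2t)].

After assembling e^{tJ} and conjugating by P, we get:

e^{tM} =
  [exp(-t), 3*exp(2*t) - 3*exp(-t), 3*exp(2*t) - 3*exp(-t)]
  [0, -3*exp(2*t) + 4*exp(-t), -3*exp(2*t) + 3*exp(-t)]
  [0, 4*exp(2*t) - 4*exp(-t), 4*exp(2*t) - 3*exp(-t)]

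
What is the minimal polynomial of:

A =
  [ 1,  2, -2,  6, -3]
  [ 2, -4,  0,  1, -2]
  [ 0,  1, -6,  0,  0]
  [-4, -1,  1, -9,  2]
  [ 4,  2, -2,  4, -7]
x^3 + 15*x^2 + 75*x + 125

The characteristic polynomial is χ_A(x) = (x + 5)^5, so the eigenvalues are known. The minimal polynomial is
  m_A(x) = Π_λ (x − λ)^{k_λ}
where k_λ is the size of the *largest* Jordan block for λ (equivalently, the smallest k with (A − λI)^k v = 0 for every generalised eigenvector v of λ).

  λ = -5: largest Jordan block has size 3, contributing (x + 5)^3

So m_A(x) = (x + 5)^3 = x^3 + 15*x^2 + 75*x + 125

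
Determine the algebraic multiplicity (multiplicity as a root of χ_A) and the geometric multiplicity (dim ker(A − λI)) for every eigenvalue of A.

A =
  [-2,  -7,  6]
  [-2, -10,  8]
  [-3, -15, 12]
λ = 0: alg = 3, geom = 1

Step 1 — factor the characteristic polynomial to read off the algebraic multiplicities:
  χ_A(x) = x^3

Step 2 — compute geometric multiplicities via the rank-nullity identity g(λ) = n − rank(A − λI):
  rank(A − (0)·I) = 2, so dim ker(A − (0)·I) = n − 2 = 1

Summary:
  λ = 0: algebraic multiplicity = 3, geometric multiplicity = 1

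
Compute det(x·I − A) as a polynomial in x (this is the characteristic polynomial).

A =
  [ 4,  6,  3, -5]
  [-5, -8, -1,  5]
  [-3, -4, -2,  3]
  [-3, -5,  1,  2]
x^4 + 4*x^3 + 6*x^2 + 4*x + 1

Expanding det(x·I − A) (e.g. by cofactor expansion or by noting that A is similar to its Jordan form J, which has the same characteristic polynomial as A) gives
  χ_A(x) = x^4 + 4*x^3 + 6*x^2 + 4*x + 1
which factors as (x + 1)^4. The eigenvalues (with algebraic multiplicities) are λ = -1 with multiplicity 4.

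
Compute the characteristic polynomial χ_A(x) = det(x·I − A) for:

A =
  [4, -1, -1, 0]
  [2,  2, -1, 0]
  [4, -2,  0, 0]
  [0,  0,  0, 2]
x^4 - 8*x^3 + 24*x^2 - 32*x + 16

Expanding det(x·I − A) (e.g. by cofactor expansion or by noting that A is similar to its Jordan form J, which has the same characteristic polynomial as A) gives
  χ_A(x) = x^4 - 8*x^3 + 24*x^2 - 32*x + 16
which factors as (x - 2)^4. The eigenvalues (with algebraic multiplicities) are λ = 2 with multiplicity 4.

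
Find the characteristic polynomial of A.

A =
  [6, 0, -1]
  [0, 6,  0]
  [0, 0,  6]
x^3 - 18*x^2 + 108*x - 216

Expanding det(x·I − A) (e.g. by cofactor expansion or by noting that A is similar to its Jordan form J, which has the same characteristic polynomial as A) gives
  χ_A(x) = x^3 - 18*x^2 + 108*x - 216
which factors as (x - 6)^3. The eigenvalues (with algebraic multiplicities) are λ = 6 with multiplicity 3.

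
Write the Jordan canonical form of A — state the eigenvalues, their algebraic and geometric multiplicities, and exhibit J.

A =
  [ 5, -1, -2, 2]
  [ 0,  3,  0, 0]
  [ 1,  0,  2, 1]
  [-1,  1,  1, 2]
J_2(3) ⊕ J_2(3)

The characteristic polynomial is
  det(x·I − A) = x^4 - 12*x^3 + 54*x^2 - 108*x + 81 = (x - 3)^4

Eigenvalues and multiplicities (the geometric multiplicity of λ is n − rank(A − λI), which equals the number of Jordan blocks for λ):
  λ = 3: algebraic multiplicity = 4, geometric multiplicity = 2

Determining the block sizes for each eigenvalue:
  λ = 3: with am = 4 and gm = 2, the partition is not yet determined (e.g. several partitions of 4 into 2 parts exist). Let N = A − (3)·I. Computing rank(N^1) = 2, rank(N^2) = 0; the number of blocks of size ≥ j is rank(N^{j−1}) − rank(N^j), giving [2, 2]. So we have 2 block(s) of size 2 → block sizes [2, 2]

Assembling the blocks gives a Jordan form
J =
  [3, 1, 0, 0]
  [0, 3, 0, 0]
  [0, 0, 3, 1]
  [0, 0, 0, 3]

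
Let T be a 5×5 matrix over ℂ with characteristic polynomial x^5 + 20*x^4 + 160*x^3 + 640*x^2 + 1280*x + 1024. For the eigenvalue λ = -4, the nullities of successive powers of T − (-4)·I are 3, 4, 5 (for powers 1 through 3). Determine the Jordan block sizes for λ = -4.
Block sizes for λ = -4: [3, 1, 1]

From the dimensions of kernels of powers, the number of Jordan blocks of size at least j is d_j − d_{j−1} where d_j = dim ker(N^j) (with d_0 = 0). Computing the differences gives [3, 1, 1].
The number of blocks of size exactly k is (#blocks of size ≥ k) − (#blocks of size ≥ k + 1), so the partition is: 2 block(s) of size 1, 1 block(s) of size 3.
In nonincreasing order the block sizes are [3, 1, 1].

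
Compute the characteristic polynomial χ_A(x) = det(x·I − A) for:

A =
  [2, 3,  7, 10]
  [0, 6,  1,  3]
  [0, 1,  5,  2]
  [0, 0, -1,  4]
x^4 - 17*x^3 + 105*x^2 - 275*x + 250

Expanding det(x·I − A) (e.g. by cofactor expansion or by noting that A is similar to its Jordan form J, which has the same characteristic polynomial as A) gives
  χ_A(x) = x^4 - 17*x^3 + 105*x^2 - 275*x + 250
which factors as (x - 5)^3*(x - 2). The eigenvalues (with algebraic multiplicities) are λ = 2 with multiplicity 1, λ = 5 with multiplicity 3.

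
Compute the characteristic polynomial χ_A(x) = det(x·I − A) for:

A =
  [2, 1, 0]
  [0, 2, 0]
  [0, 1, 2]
x^3 - 6*x^2 + 12*x - 8

Expanding det(x·I − A) (e.g. by cofactor expansion or by noting that A is similar to its Jordan form J, which has the same characteristic polynomial as A) gives
  χ_A(x) = x^3 - 6*x^2 + 12*x - 8
which factors as (x - 2)^3. The eigenvalues (with algebraic multiplicities) are λ = 2 with multiplicity 3.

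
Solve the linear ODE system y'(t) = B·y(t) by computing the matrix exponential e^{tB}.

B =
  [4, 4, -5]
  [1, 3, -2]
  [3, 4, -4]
e^{tB} =
  [-t^2*exp(t) + 3*t*exp(t) + exp(t), 4*t*exp(t), t^2*exp(t) - 5*t*exp(t)]
  [-t^2*exp(t)/2 + t*exp(t), 2*t*exp(t) + exp(t), t^2*exp(t)/2 - 2*t*exp(t)]
  [-t^2*exp(t) + 3*t*exp(t), 4*t*exp(t), t^2*exp(t) - 5*t*exp(t) + exp(t)]

Strategy: write B = P · J · P⁻¹ where J is a Jordan canonical form, so e^{tB} = P · e^{tJ} · P⁻¹, and e^{tJ} can be computed block-by-block.

B has Jordan form
J =
  [1, 1, 0]
  [0, 1, 1]
  [0, 0, 1]
(up to reordering of blocks).

Per-block formulas:
  For a 3×3 Jordan block J_3(1): exp(t · J_3(1)) = e^(1t)·(I + t·N + (t^2/2)·N^2), where N is the 3×3 nilpotent shift.

After assembling e^{tJ} and conjugating by P, we get:

e^{tB} =
  [-t^2*exp(t) + 3*t*exp(t) + exp(t), 4*t*exp(t), t^2*exp(t) - 5*t*exp(t)]
  [-t^2*exp(t)/2 + t*exp(t), 2*t*exp(t) + exp(t), t^2*exp(t)/2 - 2*t*exp(t)]
  [-t^2*exp(t) + 3*t*exp(t), 4*t*exp(t), t^2*exp(t) - 5*t*exp(t) + exp(t)]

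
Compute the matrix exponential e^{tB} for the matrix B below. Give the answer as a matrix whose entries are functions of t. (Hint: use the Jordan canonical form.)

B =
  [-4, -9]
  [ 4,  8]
e^{tB} =
  [-6*t*exp(2*t) + exp(2*t), -9*t*exp(2*t)]
  [4*t*exp(2*t), 6*t*exp(2*t) + exp(2*t)]

Strategy: write B = P · J · P⁻¹ where J is a Jordan canonical form, so e^{tB} = P · e^{tJ} · P⁻¹, and e^{tJ} can be computed block-by-block.

B has Jordan form
J =
  [2, 1]
  [0, 2]
(up to reordering of blocks).

Per-block formulas:
  For a 2×2 Jordan block J_2(2): exp(t · J_2(2)) = e^(2t)·(I + t·N), where N is the 2×2 nilpotent shift.

After assembling e^{tJ} and conjugating by P, we get:

e^{tB} =
  [-6*t*exp(2*t) + exp(2*t), -9*t*exp(2*t)]
  [4*t*exp(2*t), 6*t*exp(2*t) + exp(2*t)]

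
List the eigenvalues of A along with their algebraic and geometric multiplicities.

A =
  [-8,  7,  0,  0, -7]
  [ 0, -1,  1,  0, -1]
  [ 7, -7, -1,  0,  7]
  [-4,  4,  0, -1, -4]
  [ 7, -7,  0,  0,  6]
λ = -1: alg = 5, geom = 3

Step 1 — factor the characteristic polynomial to read off the algebraic multiplicities:
  χ_A(x) = (x + 1)^5

Step 2 — compute geometric multiplicities via the rank-nullity identity g(λ) = n − rank(A − λI):
  rank(A − (-1)·I) = 2, so dim ker(A − (-1)·I) = n − 2 = 3

Summary:
  λ = -1: algebraic multiplicity = 5, geometric multiplicity = 3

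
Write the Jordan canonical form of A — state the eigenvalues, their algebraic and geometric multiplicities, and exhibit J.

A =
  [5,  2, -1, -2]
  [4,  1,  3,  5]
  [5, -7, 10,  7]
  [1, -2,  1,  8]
J_3(6) ⊕ J_1(6)

The characteristic polynomial is
  det(x·I − A) = x^4 - 24*x^3 + 216*x^2 - 864*x + 1296 = (x - 6)^4

Eigenvalues and multiplicities (the geometric multiplicity of λ is n − rank(A − λI), which equals the number of Jordan blocks for λ):
  λ = 6: algebraic multiplicity = 4, geometric multiplicity = 2

Determining the block sizes for each eigenvalue:
  λ = 6: with am = 4 and gm = 2, the partition is not yet determined (e.g. several partitions of 4 into 2 parts exist). Let N = A − (6)·I. Computing rank(N^1) = 2, rank(N^2) = 1, rank(N^3) = 0; the number of blocks of size ≥ j is rank(N^{j−1}) − rank(N^j), giving [2, 1, 1]. So we have 1 block(s) of size 3, 1 block(s) of size 1 → block sizes [3, 1]

Assembling the blocks gives a Jordan form
J =
  [6, 1, 0, 0]
  [0, 6, 1, 0]
  [0, 0, 6, 0]
  [0, 0, 0, 6]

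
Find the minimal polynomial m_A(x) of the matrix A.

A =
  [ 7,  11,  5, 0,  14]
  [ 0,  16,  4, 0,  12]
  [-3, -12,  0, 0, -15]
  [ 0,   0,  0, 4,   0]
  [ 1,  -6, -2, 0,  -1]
x^4 - 22*x^3 + 180*x^2 - 648*x + 864

The characteristic polynomial is χ_A(x) = (x - 6)^3*(x - 4)^2, so the eigenvalues are known. The minimal polynomial is
  m_A(x) = Π_λ (x − λ)^{k_λ}
where k_λ is the size of the *largest* Jordan block for λ (equivalently, the smallest k with (A − λI)^k v = 0 for every generalised eigenvector v of λ).

  λ = 4: largest Jordan block has size 1, contributing (x − 4)
  λ = 6: largest Jordan block has size 3, contributing (x − 6)^3

So m_A(x) = (x - 6)^3*(x - 4) = x^4 - 22*x^3 + 180*x^2 - 648*x + 864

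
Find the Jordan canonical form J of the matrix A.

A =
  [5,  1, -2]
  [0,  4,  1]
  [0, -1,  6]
J_3(5)

The characteristic polynomial is
  det(x·I − A) = x^3 - 15*x^2 + 75*x - 125 = (x - 5)^3

Eigenvalues and multiplicities (the geometric multiplicity of λ is n − rank(A − λI), which equals the number of Jordan blocks for λ):
  λ = 5: algebraic multiplicity = 3, geometric multiplicity = 1

Determining the block sizes for each eigenvalue:
  λ = 5: one block (gm = 1), so the single block has size am = 3 → block sizes [3]

Assembling the blocks gives a Jordan form
J =
  [5, 1, 0]
  [0, 5, 1]
  [0, 0, 5]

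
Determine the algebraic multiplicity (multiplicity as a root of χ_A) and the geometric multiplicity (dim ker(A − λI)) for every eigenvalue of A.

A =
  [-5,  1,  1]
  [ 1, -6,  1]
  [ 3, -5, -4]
λ = -5: alg = 3, geom = 1

Step 1 — factor the characteristic polynomial to read off the algebraic multiplicities:
  χ_A(x) = (x + 5)^3

Step 2 — compute geometric multiplicities via the rank-nullity identity g(λ) = n − rank(A − λI):
  rank(A − (-5)·I) = 2, so dim ker(A − (-5)·I) = n − 2 = 1

Summary:
  λ = -5: algebraic multiplicity = 3, geometric multiplicity = 1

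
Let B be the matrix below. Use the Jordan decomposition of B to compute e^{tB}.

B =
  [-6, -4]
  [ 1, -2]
e^{tB} =
  [-2*t*exp(-4*t) + exp(-4*t), -4*t*exp(-4*t)]
  [t*exp(-4*t), 2*t*exp(-4*t) + exp(-4*t)]

Strategy: write B = P · J · P⁻¹ where J is a Jordan canonical form, so e^{tB} = P · e^{tJ} · P⁻¹, and e^{tJ} can be computed block-by-block.

B has Jordan form
J =
  [-4,  1]
  [ 0, -4]
(up to reordering of blocks).

Per-block formulas:
  For a 2×2 Jordan block J_2(-4): exp(t · J_2(-4)) = e^(-4t)·(I + t·N), where N is the 2×2 nilpotent shift.

After assembling e^{tJ} and conjugating by P, we get:

e^{tB} =
  [-2*t*exp(-4*t) + exp(-4*t), -4*t*exp(-4*t)]
  [t*exp(-4*t), 2*t*exp(-4*t) + exp(-4*t)]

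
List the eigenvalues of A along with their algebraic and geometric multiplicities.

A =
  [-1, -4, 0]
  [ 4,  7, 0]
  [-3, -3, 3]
λ = 3: alg = 3, geom = 2

Step 1 — factor the characteristic polynomial to read off the algebraic multiplicities:
  χ_A(x) = (x - 3)^3

Step 2 — compute geometric multiplicities via the rank-nullity identity g(λ) = n − rank(A − λI):
  rank(A − (3)·I) = 1, so dim ker(A − (3)·I) = n − 1 = 2

Summary:
  λ = 3: algebraic multiplicity = 3, geometric multiplicity = 2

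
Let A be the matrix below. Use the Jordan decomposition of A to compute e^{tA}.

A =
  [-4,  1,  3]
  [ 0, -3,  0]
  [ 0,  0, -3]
e^{tA} =
  [exp(-4*t), exp(-3*t) - exp(-4*t), 3*exp(-3*t) - 3*exp(-4*t)]
  [0, exp(-3*t), 0]
  [0, 0, exp(-3*t)]

Strategy: write A = P · J · P⁻¹ where J is a Jordan canonical form, so e^{tA} = P · e^{tJ} · P⁻¹, and e^{tJ} can be computed block-by-block.

A has Jordan form
J =
  [-4,  0,  0]
  [ 0, -3,  0]
  [ 0,  0, -3]
(up to reordering of blocks).

Per-block formulas:
  For a 1×1 block at λ = -3: exp(t · [-3]) = [e^(-3t)].
  For a 1×1 block at λ = -4: exp(t · [-4]) = [e^(-4t)].

After assembling e^{tJ} and conjugating by P, we get:

e^{tA} =
  [exp(-4*t), exp(-3*t) - exp(-4*t), 3*exp(-3*t) - 3*exp(-4*t)]
  [0, exp(-3*t), 0]
  [0, 0, exp(-3*t)]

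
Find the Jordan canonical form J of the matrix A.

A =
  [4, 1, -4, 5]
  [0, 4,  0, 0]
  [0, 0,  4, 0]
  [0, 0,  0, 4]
J_2(4) ⊕ J_1(4) ⊕ J_1(4)

The characteristic polynomial is
  det(x·I − A) = x^4 - 16*x^3 + 96*x^2 - 256*x + 256 = (x - 4)^4

Eigenvalues and multiplicities (the geometric multiplicity of λ is n − rank(A − λI), which equals the number of Jordan blocks for λ):
  λ = 4: algebraic multiplicity = 4, geometric multiplicity = 3

Determining the block sizes for each eigenvalue:
  λ = 4: 3 blocks summing to 4 forces exactly one block of size 2 and the rest size 1 → block sizes [2, 1, 1]

Assembling the blocks gives a Jordan form
J =
  [4, 1, 0, 0]
  [0, 4, 0, 0]
  [0, 0, 4, 0]
  [0, 0, 0, 4]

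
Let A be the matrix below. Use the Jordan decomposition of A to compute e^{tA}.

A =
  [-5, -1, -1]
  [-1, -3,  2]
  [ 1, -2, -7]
e^{tA} =
  [exp(-5*t), -t*exp(-5*t), -t*exp(-5*t)]
  [-t*exp(-5*t), t^2*exp(-5*t)/2 + 2*t*exp(-5*t) + exp(-5*t), t^2*exp(-5*t)/2 + 2*t*exp(-5*t)]
  [t*exp(-5*t), -t^2*exp(-5*t)/2 - 2*t*exp(-5*t), -t^2*exp(-5*t)/2 - 2*t*exp(-5*t) + exp(-5*t)]

Strategy: write A = P · J · P⁻¹ where J is a Jordan canonical form, so e^{tA} = P · e^{tJ} · P⁻¹, and e^{tJ} can be computed block-by-block.

A has Jordan form
J =
  [-5,  1,  0]
  [ 0, -5,  1]
  [ 0,  0, -5]
(up to reordering of blocks).

Per-block formulas:
  For a 3×3 Jordan block J_3(-5): exp(t · J_3(-5)) = e^(-5t)·(I + t·N + (t^2/2)·N^2), where N is the 3×3 nilpotent shift.

After assembling e^{tJ} and conjugating by P, we get:

e^{tA} =
  [exp(-5*t), -t*exp(-5*t), -t*exp(-5*t)]
  [-t*exp(-5*t), t^2*exp(-5*t)/2 + 2*t*exp(-5*t) + exp(-5*t), t^2*exp(-5*t)/2 + 2*t*exp(-5*t)]
  [t*exp(-5*t), -t^2*exp(-5*t)/2 - 2*t*exp(-5*t), -t^2*exp(-5*t)/2 - 2*t*exp(-5*t) + exp(-5*t)]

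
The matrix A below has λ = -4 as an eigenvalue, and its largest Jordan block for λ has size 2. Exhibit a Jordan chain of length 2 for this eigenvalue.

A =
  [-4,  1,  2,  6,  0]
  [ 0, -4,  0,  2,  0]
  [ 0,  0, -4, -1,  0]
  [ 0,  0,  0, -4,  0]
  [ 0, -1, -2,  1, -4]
A Jordan chain for λ = -4 of length 2:
v_1 = (1, 0, 0, 0, -1)ᵀ
v_2 = (0, 1, 0, 0, 0)ᵀ

Let N = A − (-4)·I. We want v_2 with N^2 v_2 = 0 but N^1 v_2 ≠ 0; then v_{j-1} := N · v_j for j = 2, …, 2.

Pick v_2 = (0, 1, 0, 0, 0)ᵀ.
Then v_1 = N · v_2 = (1, 0, 0, 0, -1)ᵀ.

Sanity check: (A − (-4)·I) v_1 = (0, 0, 0, 0, 0)ᵀ = 0. ✓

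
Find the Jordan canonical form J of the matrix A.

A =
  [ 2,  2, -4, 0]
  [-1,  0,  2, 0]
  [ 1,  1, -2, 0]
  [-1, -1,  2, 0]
J_3(0) ⊕ J_1(0)

The characteristic polynomial is
  det(x·I − A) = x^4

Eigenvalues and multiplicities (the geometric multiplicity of λ is n − rank(A − λI), which equals the number of Jordan blocks for λ):
  λ = 0: algebraic multiplicity = 4, geometric multiplicity = 2

Determining the block sizes for each eigenvalue:
  λ = 0: with am = 4 and gm = 2, the partition is not yet determined (e.g. several partitions of 4 into 2 parts exist). Let N = A − (0)·I. Computing rank(N^1) = 2, rank(N^2) = 1, rank(N^3) = 0; the number of blocks of size ≥ j is rank(N^{j−1}) − rank(N^j), giving [2, 1, 1]. So we have 1 block(s) of size 3, 1 block(s) of size 1 → block sizes [3, 1]

Assembling the blocks gives a Jordan form
J =
  [0, 1, 0, 0]
  [0, 0, 1, 0]
  [0, 0, 0, 0]
  [0, 0, 0, 0]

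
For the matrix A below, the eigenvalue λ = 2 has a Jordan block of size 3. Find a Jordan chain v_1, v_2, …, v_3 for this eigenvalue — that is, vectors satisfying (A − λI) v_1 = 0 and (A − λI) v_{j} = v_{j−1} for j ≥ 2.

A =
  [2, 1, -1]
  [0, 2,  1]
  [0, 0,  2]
A Jordan chain for λ = 2 of length 3:
v_1 = (1, 0, 0)ᵀ
v_2 = (-1, 1, 0)ᵀ
v_3 = (0, 0, 1)ᵀ

Let N = A − (2)·I. We want v_3 with N^3 v_3 = 0 but N^2 v_3 ≠ 0; then v_{j-1} := N · v_j for j = 3, …, 2.

Pick v_3 = (0, 0, 1)ᵀ.
Then v_2 = N · v_3 = (-1, 1, 0)ᵀ.
Then v_1 = N · v_2 = (1, 0, 0)ᵀ.

Sanity check: (A − (2)·I) v_1 = (0, 0, 0)ᵀ = 0. ✓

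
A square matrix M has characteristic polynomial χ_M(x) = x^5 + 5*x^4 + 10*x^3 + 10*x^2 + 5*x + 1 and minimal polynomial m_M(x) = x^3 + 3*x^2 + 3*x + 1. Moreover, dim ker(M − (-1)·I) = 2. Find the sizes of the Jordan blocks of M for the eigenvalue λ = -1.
Block sizes for λ = -1: [3, 2]

Step 1 — from the characteristic polynomial, algebraic multiplicity of λ = -1 is 5. From dim ker(M − (-1)·I) = 2, there are exactly 2 Jordan blocks for λ = -1.
Step 2 — from the minimal polynomial, the factor (x + 1)^3 tells us the largest block for λ = -1 has size 3.
Step 3 — with total size 5, 2 blocks, and largest block 3, the block sizes (in nonincreasing order) are [3, 2].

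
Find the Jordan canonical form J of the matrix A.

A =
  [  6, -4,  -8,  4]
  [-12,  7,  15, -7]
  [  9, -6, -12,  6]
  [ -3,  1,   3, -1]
J_2(0) ⊕ J_2(0)

The characteristic polynomial is
  det(x·I − A) = x^4

Eigenvalues and multiplicities (the geometric multiplicity of λ is n − rank(A − λI), which equals the number of Jordan blocks for λ):
  λ = 0: algebraic multiplicity = 4, geometric multiplicity = 2

Determining the block sizes for each eigenvalue:
  λ = 0: with am = 4 and gm = 2, the partition is not yet determined (e.g. several partitions of 4 into 2 parts exist). Let N = A − (0)·I. Computing rank(N^1) = 2, rank(N^2) = 0; the number of blocks of size ≥ j is rank(N^{j−1}) − rank(N^j), giving [2, 2]. So we have 2 block(s) of size 2 → block sizes [2, 2]

Assembling the blocks gives a Jordan form
J =
  [0, 1, 0, 0]
  [0, 0, 0, 0]
  [0, 0, 0, 1]
  [0, 0, 0, 0]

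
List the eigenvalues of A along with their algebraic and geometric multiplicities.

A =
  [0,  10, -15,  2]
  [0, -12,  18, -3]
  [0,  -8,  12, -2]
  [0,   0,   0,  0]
λ = 0: alg = 4, geom = 2

Step 1 — factor the characteristic polynomial to read off the algebraic multiplicities:
  χ_A(x) = x^4

Step 2 — compute geometric multiplicities via the rank-nullity identity g(λ) = n − rank(A − λI):
  rank(A − (0)·I) = 2, so dim ker(A − (0)·I) = n − 2 = 2

Summary:
  λ = 0: algebraic multiplicity = 4, geometric multiplicity = 2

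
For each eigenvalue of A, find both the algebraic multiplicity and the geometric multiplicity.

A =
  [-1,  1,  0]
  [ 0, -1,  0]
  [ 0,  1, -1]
λ = -1: alg = 3, geom = 2

Step 1 — factor the characteristic polynomial to read off the algebraic multiplicities:
  χ_A(x) = (x + 1)^3

Step 2 — compute geometric multiplicities via the rank-nullity identity g(λ) = n − rank(A − λI):
  rank(A − (-1)·I) = 1, so dim ker(A − (-1)·I) = n − 1 = 2

Summary:
  λ = -1: algebraic multiplicity = 3, geometric multiplicity = 2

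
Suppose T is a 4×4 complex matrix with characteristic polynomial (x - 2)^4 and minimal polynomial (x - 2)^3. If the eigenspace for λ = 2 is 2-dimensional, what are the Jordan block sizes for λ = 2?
Block sizes for λ = 2: [3, 1]

Step 1 — from the characteristic polynomial, algebraic multiplicity of λ = 2 is 4. From dim ker(T − (2)·I) = 2, there are exactly 2 Jordan blocks for λ = 2.
Step 2 — from the minimal polynomial, the factor (x − 2)^3 tells us the largest block for λ = 2 has size 3.
Step 3 — with total size 4, 2 blocks, and largest block 3, the block sizes (in nonincreasing order) are [3, 1].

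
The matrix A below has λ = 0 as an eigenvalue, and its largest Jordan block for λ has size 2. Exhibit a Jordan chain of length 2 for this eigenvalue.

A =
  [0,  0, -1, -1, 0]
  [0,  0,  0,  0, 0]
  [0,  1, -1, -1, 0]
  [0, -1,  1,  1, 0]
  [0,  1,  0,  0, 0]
A Jordan chain for λ = 0 of length 2:
v_1 = (0, 0, 1, -1, 1)ᵀ
v_2 = (0, 1, 0, 0, 0)ᵀ

Let N = A − (0)·I. We want v_2 with N^2 v_2 = 0 but N^1 v_2 ≠ 0; then v_{j-1} := N · v_j for j = 2, …, 2.

Pick v_2 = (0, 1, 0, 0, 0)ᵀ.
Then v_1 = N · v_2 = (0, 0, 1, -1, 1)ᵀ.

Sanity check: (A − (0)·I) v_1 = (0, 0, 0, 0, 0)ᵀ = 0. ✓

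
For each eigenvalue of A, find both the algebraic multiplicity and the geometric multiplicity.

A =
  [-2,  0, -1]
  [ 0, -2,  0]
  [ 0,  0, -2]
λ = -2: alg = 3, geom = 2

Step 1 — factor the characteristic polynomial to read off the algebraic multiplicities:
  χ_A(x) = (x + 2)^3

Step 2 — compute geometric multiplicities via the rank-nullity identity g(λ) = n − rank(A − λI):
  rank(A − (-2)·I) = 1, so dim ker(A − (-2)·I) = n − 1 = 2

Summary:
  λ = -2: algebraic multiplicity = 3, geometric multiplicity = 2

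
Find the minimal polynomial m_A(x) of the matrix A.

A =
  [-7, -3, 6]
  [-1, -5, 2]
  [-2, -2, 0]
x^2 + 8*x + 16

The characteristic polynomial is χ_A(x) = (x + 4)^3, so the eigenvalues are known. The minimal polynomial is
  m_A(x) = Π_λ (x − λ)^{k_λ}
where k_λ is the size of the *largest* Jordan block for λ (equivalently, the smallest k with (A − λI)^k v = 0 for every generalised eigenvector v of λ).

  λ = -4: largest Jordan block has size 2, contributing (x + 4)^2

So m_A(x) = (x + 4)^2 = x^2 + 8*x + 16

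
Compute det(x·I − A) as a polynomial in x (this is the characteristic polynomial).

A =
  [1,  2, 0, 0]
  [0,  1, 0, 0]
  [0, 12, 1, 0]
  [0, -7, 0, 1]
x^4 - 4*x^3 + 6*x^2 - 4*x + 1

Expanding det(x·I − A) (e.g. by cofactor expansion or by noting that A is similar to its Jordan form J, which has the same characteristic polynomial as A) gives
  χ_A(x) = x^4 - 4*x^3 + 6*x^2 - 4*x + 1
which factors as (x - 1)^4. The eigenvalues (with algebraic multiplicities) are λ = 1 with multiplicity 4.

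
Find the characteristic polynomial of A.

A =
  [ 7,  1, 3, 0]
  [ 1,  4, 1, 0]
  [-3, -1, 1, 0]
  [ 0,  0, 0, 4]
x^4 - 16*x^3 + 96*x^2 - 256*x + 256

Expanding det(x·I − A) (e.g. by cofactor expansion or by noting that A is similar to its Jordan form J, which has the same characteristic polynomial as A) gives
  χ_A(x) = x^4 - 16*x^3 + 96*x^2 - 256*x + 256
which factors as (x - 4)^4. The eigenvalues (with algebraic multiplicities) are λ = 4 with multiplicity 4.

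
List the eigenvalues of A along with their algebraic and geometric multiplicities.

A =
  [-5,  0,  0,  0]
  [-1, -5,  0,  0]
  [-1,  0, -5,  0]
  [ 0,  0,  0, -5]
λ = -5: alg = 4, geom = 3

Step 1 — factor the characteristic polynomial to read off the algebraic multiplicities:
  χ_A(x) = (x + 5)^4

Step 2 — compute geometric multiplicities via the rank-nullity identity g(λ) = n − rank(A − λI):
  rank(A − (-5)·I) = 1, so dim ker(A − (-5)·I) = n − 1 = 3

Summary:
  λ = -5: algebraic multiplicity = 4, geometric multiplicity = 3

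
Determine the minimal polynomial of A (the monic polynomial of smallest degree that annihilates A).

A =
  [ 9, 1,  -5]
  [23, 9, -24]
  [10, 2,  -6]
x^3 - 12*x^2 + 48*x - 64

The characteristic polynomial is χ_A(x) = (x - 4)^3, so the eigenvalues are known. The minimal polynomial is
  m_A(x) = Π_λ (x − λ)^{k_λ}
where k_λ is the size of the *largest* Jordan block for λ (equivalently, the smallest k with (A − λI)^k v = 0 for every generalised eigenvector v of λ).

  λ = 4: largest Jordan block has size 3, contributing (x − 4)^3

So m_A(x) = (x - 4)^3 = x^3 - 12*x^2 + 48*x - 64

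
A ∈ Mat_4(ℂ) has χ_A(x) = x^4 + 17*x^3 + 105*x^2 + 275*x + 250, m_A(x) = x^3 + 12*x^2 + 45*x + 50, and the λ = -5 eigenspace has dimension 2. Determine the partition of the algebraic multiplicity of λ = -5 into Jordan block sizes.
Block sizes for λ = -5: [2, 1]

Step 1 — from the characteristic polynomial, algebraic multiplicity of λ = -5 is 3. From dim ker(A − (-5)·I) = 2, there are exactly 2 Jordan blocks for λ = -5.
Step 2 — from the minimal polynomial, the factor (x + 5)^2 tells us the largest block for λ = -5 has size 2.
Step 3 — with total size 3, 2 blocks, and largest block 2, the block sizes (in nonincreasing order) are [2, 1].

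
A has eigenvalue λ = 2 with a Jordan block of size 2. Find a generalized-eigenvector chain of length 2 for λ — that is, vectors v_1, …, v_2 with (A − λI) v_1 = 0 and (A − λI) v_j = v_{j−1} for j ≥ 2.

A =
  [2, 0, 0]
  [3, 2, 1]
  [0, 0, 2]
A Jordan chain for λ = 2 of length 2:
v_1 = (0, 3, 0)ᵀ
v_2 = (1, 0, 0)ᵀ

Let N = A − (2)·I. We want v_2 with N^2 v_2 = 0 but N^1 v_2 ≠ 0; then v_{j-1} := N · v_j for j = 2, …, 2.

Pick v_2 = (1, 0, 0)ᵀ.
Then v_1 = N · v_2 = (0, 3, 0)ᵀ.

Sanity check: (A − (2)·I) v_1 = (0, 0, 0)ᵀ = 0. ✓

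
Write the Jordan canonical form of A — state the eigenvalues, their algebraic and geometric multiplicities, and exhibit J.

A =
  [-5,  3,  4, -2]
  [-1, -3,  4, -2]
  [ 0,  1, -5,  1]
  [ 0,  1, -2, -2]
J_3(-4) ⊕ J_1(-3)

The characteristic polynomial is
  det(x·I − A) = x^4 + 15*x^3 + 84*x^2 + 208*x + 192 = (x + 3)*(x + 4)^3

Eigenvalues and multiplicities (the geometric multiplicity of λ is n − rank(A − λI), which equals the number of Jordan blocks for λ):
  λ = -4: algebraic multiplicity = 3, geometric multiplicity = 1
  λ = -3: algebraic multiplicity = 1, geometric multiplicity = 1

Determining the block sizes for each eigenvalue:
  λ = -4: one block (gm = 1), so the single block has size am = 3 → block sizes [3]
  λ = -3: one block (gm = 1), so the single block has size am = 1 → block sizes [1]

Assembling the blocks gives a Jordan form
J =
  [-4,  1,  0,  0]
  [ 0, -4,  1,  0]
  [ 0,  0, -4,  0]
  [ 0,  0,  0, -3]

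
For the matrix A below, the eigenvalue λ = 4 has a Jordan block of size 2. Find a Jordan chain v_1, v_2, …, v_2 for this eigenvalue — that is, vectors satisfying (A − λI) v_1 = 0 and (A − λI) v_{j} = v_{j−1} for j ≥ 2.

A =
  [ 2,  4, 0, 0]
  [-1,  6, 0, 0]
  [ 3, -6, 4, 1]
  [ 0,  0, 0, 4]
A Jordan chain for λ = 4 of length 2:
v_1 = (-2, -1, 3, 0)ᵀ
v_2 = (1, 0, 0, 0)ᵀ

Let N = A − (4)·I. We want v_2 with N^2 v_2 = 0 but N^1 v_2 ≠ 0; then v_{j-1} := N · v_j for j = 2, …, 2.

Pick v_2 = (1, 0, 0, 0)ᵀ.
Then v_1 = N · v_2 = (-2, -1, 3, 0)ᵀ.

Sanity check: (A − (4)·I) v_1 = (0, 0, 0, 0)ᵀ = 0. ✓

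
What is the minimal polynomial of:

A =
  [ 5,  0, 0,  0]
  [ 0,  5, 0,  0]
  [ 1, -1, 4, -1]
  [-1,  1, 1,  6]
x^2 - 10*x + 25

The characteristic polynomial is χ_A(x) = (x - 5)^4, so the eigenvalues are known. The minimal polynomial is
  m_A(x) = Π_λ (x − λ)^{k_λ}
where k_λ is the size of the *largest* Jordan block for λ (equivalently, the smallest k with (A − λI)^k v = 0 for every generalised eigenvector v of λ).

  λ = 5: largest Jordan block has size 2, contributing (x − 5)^2

So m_A(x) = (x - 5)^2 = x^2 - 10*x + 25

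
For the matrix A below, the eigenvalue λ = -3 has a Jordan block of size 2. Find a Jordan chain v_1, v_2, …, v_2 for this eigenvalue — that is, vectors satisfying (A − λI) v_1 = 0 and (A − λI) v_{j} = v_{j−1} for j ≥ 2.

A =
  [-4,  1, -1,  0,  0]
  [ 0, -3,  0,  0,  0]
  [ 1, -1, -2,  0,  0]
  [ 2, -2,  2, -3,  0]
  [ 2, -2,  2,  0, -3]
A Jordan chain for λ = -3 of length 2:
v_1 = (-1, 0, 1, 2, 2)ᵀ
v_2 = (1, 0, 0, 0, 0)ᵀ

Let N = A − (-3)·I. We want v_2 with N^2 v_2 = 0 but N^1 v_2 ≠ 0; then v_{j-1} := N · v_j for j = 2, …, 2.

Pick v_2 = (1, 0, 0, 0, 0)ᵀ.
Then v_1 = N · v_2 = (-1, 0, 1, 2, 2)ᵀ.

Sanity check: (A − (-3)·I) v_1 = (0, 0, 0, 0, 0)ᵀ = 0. ✓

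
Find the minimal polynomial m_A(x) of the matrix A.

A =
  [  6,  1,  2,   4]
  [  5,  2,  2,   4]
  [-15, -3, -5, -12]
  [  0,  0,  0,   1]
x^2 - 2*x + 1

The characteristic polynomial is χ_A(x) = (x - 1)^4, so the eigenvalues are known. The minimal polynomial is
  m_A(x) = Π_λ (x − λ)^{k_λ}
where k_λ is the size of the *largest* Jordan block for λ (equivalently, the smallest k with (A − λI)^k v = 0 for every generalised eigenvector v of λ).

  λ = 1: largest Jordan block has size 2, contributing (x − 1)^2

So m_A(x) = (x - 1)^2 = x^2 - 2*x + 1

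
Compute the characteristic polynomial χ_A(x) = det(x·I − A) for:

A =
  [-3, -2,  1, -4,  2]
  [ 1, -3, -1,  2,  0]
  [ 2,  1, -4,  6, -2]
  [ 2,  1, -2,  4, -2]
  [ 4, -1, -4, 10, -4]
x^5 + 10*x^4 + 40*x^3 + 80*x^2 + 80*x + 32

Expanding det(x·I − A) (e.g. by cofactor expansion or by noting that A is similar to its Jordan form J, which has the same characteristic polynomial as A) gives
  χ_A(x) = x^5 + 10*x^4 + 40*x^3 + 80*x^2 + 80*x + 32
which factors as (x + 2)^5. The eigenvalues (with algebraic multiplicities) are λ = -2 with multiplicity 5.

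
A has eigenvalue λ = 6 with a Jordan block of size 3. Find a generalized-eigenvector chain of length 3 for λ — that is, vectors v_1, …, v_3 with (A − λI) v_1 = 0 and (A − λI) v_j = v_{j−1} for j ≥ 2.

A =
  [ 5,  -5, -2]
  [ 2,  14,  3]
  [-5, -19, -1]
A Jordan chain for λ = 6 of length 3:
v_1 = (1, -1, 2)ᵀ
v_2 = (-1, 2, -5)ᵀ
v_3 = (1, 0, 0)ᵀ

Let N = A − (6)·I. We want v_3 with N^3 v_3 = 0 but N^2 v_3 ≠ 0; then v_{j-1} := N · v_j for j = 3, …, 2.

Pick v_3 = (1, 0, 0)ᵀ.
Then v_2 = N · v_3 = (-1, 2, -5)ᵀ.
Then v_1 = N · v_2 = (1, -1, 2)ᵀ.

Sanity check: (A − (6)·I) v_1 = (0, 0, 0)ᵀ = 0. ✓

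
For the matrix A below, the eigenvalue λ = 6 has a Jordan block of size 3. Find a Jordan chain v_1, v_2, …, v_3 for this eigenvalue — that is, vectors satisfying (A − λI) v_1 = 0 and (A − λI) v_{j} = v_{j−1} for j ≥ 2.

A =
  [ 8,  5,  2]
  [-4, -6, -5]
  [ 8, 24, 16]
A Jordan chain for λ = 6 of length 3:
v_1 = (-2, 4, -8)ᵀ
v_2 = (5, -12, 24)ᵀ
v_3 = (0, 1, 0)ᵀ

Let N = A − (6)·I. We want v_3 with N^3 v_3 = 0 but N^2 v_3 ≠ 0; then v_{j-1} := N · v_j for j = 3, …, 2.

Pick v_3 = (0, 1, 0)ᵀ.
Then v_2 = N · v_3 = (5, -12, 24)ᵀ.
Then v_1 = N · v_2 = (-2, 4, -8)ᵀ.

Sanity check: (A − (6)·I) v_1 = (0, 0, 0)ᵀ = 0. ✓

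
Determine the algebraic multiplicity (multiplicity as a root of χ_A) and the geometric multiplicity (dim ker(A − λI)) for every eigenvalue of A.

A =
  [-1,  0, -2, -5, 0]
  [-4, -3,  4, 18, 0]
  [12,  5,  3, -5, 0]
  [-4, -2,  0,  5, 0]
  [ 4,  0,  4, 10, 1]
λ = 1: alg = 5, geom = 3

Step 1 — factor the characteristic polynomial to read off the algebraic multiplicities:
  χ_A(x) = (x - 1)^5

Step 2 — compute geometric multiplicities via the rank-nullity identity g(λ) = n − rank(A − λI):
  rank(A − (1)·I) = 2, so dim ker(A − (1)·I) = n − 2 = 3

Summary:
  λ = 1: algebraic multiplicity = 5, geometric multiplicity = 3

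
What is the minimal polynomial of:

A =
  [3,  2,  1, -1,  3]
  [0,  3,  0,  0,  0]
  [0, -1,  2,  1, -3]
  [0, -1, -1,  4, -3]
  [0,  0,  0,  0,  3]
x^2 - 6*x + 9

The characteristic polynomial is χ_A(x) = (x - 3)^5, so the eigenvalues are known. The minimal polynomial is
  m_A(x) = Π_λ (x − λ)^{k_λ}
where k_λ is the size of the *largest* Jordan block for λ (equivalently, the smallest k with (A − λI)^k v = 0 for every generalised eigenvector v of λ).

  λ = 3: largest Jordan block has size 2, contributing (x − 3)^2

So m_A(x) = (x - 3)^2 = x^2 - 6*x + 9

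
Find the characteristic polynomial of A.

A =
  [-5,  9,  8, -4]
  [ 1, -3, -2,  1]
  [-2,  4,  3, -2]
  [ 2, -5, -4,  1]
x^4 + 4*x^3 + 6*x^2 + 4*x + 1

Expanding det(x·I − A) (e.g. by cofactor expansion or by noting that A is similar to its Jordan form J, which has the same characteristic polynomial as A) gives
  χ_A(x) = x^4 + 4*x^3 + 6*x^2 + 4*x + 1
which factors as (x + 1)^4. The eigenvalues (with algebraic multiplicities) are λ = -1 with multiplicity 4.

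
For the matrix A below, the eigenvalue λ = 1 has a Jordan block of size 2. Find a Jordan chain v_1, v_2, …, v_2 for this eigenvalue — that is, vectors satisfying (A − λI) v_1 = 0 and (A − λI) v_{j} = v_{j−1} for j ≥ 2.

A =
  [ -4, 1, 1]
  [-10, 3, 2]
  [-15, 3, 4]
A Jordan chain for λ = 1 of length 2:
v_1 = (-5, -10, -15)ᵀ
v_2 = (1, 0, 0)ᵀ

Let N = A − (1)·I. We want v_2 with N^2 v_2 = 0 but N^1 v_2 ≠ 0; then v_{j-1} := N · v_j for j = 2, …, 2.

Pick v_2 = (1, 0, 0)ᵀ.
Then v_1 = N · v_2 = (-5, -10, -15)ᵀ.

Sanity check: (A − (1)·I) v_1 = (0, 0, 0)ᵀ = 0. ✓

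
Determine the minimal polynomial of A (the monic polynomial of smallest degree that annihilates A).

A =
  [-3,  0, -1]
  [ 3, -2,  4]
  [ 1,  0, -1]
x^3 + 6*x^2 + 12*x + 8

The characteristic polynomial is χ_A(x) = (x + 2)^3, so the eigenvalues are known. The minimal polynomial is
  m_A(x) = Π_λ (x − λ)^{k_λ}
where k_λ is the size of the *largest* Jordan block for λ (equivalently, the smallest k with (A − λI)^k v = 0 for every generalised eigenvector v of λ).

  λ = -2: largest Jordan block has size 3, contributing (x + 2)^3

So m_A(x) = (x + 2)^3 = x^3 + 6*x^2 + 12*x + 8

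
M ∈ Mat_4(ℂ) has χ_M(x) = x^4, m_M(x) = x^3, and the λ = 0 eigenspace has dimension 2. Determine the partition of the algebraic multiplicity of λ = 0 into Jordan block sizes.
Block sizes for λ = 0: [3, 1]

Step 1 — from the characteristic polynomial, algebraic multiplicity of λ = 0 is 4. From dim ker(M − (0)·I) = 2, there are exactly 2 Jordan blocks for λ = 0.
Step 2 — from the minimal polynomial, the factor (x − 0)^3 tells us the largest block for λ = 0 has size 3.
Step 3 — with total size 4, 2 blocks, and largest block 3, the block sizes (in nonincreasing order) are [3, 1].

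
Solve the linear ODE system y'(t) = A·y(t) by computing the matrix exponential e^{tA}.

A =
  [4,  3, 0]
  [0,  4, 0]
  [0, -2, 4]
e^{tA} =
  [exp(4*t), 3*t*exp(4*t), 0]
  [0, exp(4*t), 0]
  [0, -2*t*exp(4*t), exp(4*t)]

Strategy: write A = P · J · P⁻¹ where J is a Jordan canonical form, so e^{tA} = P · e^{tJ} · P⁻¹, and e^{tJ} can be computed block-by-block.

A has Jordan form
J =
  [4, 1, 0]
  [0, 4, 0]
  [0, 0, 4]
(up to reordering of blocks).

Per-block formulas:
  For a 1×1 block at λ = 4: exp(t · [4]) = [e^(4t)].
  For a 2×2 Jordan block J_2(4): exp(t · J_2(4)) = e^(4t)·(I + t·N), where N is the 2×2 nilpotent shift.

After assembling e^{tJ} and conjugating by P, we get:

e^{tA} =
  [exp(4*t), 3*t*exp(4*t), 0]
  [0, exp(4*t), 0]
  [0, -2*t*exp(4*t), exp(4*t)]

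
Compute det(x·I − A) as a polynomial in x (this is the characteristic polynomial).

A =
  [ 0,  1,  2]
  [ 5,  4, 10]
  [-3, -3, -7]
x^3 + 3*x^2 + 3*x + 1

Expanding det(x·I − A) (e.g. by cofactor expansion or by noting that A is similar to its Jordan form J, which has the same characteristic polynomial as A) gives
  χ_A(x) = x^3 + 3*x^2 + 3*x + 1
which factors as (x + 1)^3. The eigenvalues (with algebraic multiplicities) are λ = -1 with multiplicity 3.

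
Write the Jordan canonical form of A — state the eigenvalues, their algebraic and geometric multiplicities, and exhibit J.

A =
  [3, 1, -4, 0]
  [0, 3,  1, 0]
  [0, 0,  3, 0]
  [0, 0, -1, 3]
J_3(3) ⊕ J_1(3)

The characteristic polynomial is
  det(x·I − A) = x^4 - 12*x^3 + 54*x^2 - 108*x + 81 = (x - 3)^4

Eigenvalues and multiplicities (the geometric multiplicity of λ is n − rank(A − λI), which equals the number of Jordan blocks for λ):
  λ = 3: algebraic multiplicity = 4, geometric multiplicity = 2

Determining the block sizes for each eigenvalue:
  λ = 3: with am = 4 and gm = 2, the partition is not yet determined (e.g. several partitions of 4 into 2 parts exist). Let N = A − (3)·I. Computing rank(N^1) = 2, rank(N^2) = 1, rank(N^3) = 0; the number of blocks of size ≥ j is rank(N^{j−1}) − rank(N^j), giving [2, 1, 1]. So we have 1 block(s) of size 3, 1 block(s) of size 1 → block sizes [3, 1]

Assembling the blocks gives a Jordan form
J =
  [3, 1, 0, 0]
  [0, 3, 1, 0]
  [0, 0, 3, 0]
  [0, 0, 0, 3]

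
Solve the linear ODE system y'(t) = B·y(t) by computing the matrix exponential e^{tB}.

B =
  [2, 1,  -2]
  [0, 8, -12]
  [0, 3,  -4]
e^{tB} =
  [exp(2*t), t*exp(2*t), -2*t*exp(2*t)]
  [0, 6*t*exp(2*t) + exp(2*t), -12*t*exp(2*t)]
  [0, 3*t*exp(2*t), -6*t*exp(2*t) + exp(2*t)]

Strategy: write B = P · J · P⁻¹ where J is a Jordan canonical form, so e^{tB} = P · e^{tJ} · P⁻¹, and e^{tJ} can be computed block-by-block.

B has Jordan form
J =
  [2, 1, 0]
  [0, 2, 0]
  [0, 0, 2]
(up to reordering of blocks).

Per-block formulas:
  For a 2×2 Jordan block J_2(2): exp(t · J_2(2)) = e^(2t)·(I + t·N), where N is the 2×2 nilpotent shift.
  For a 1×1 block at λ = 2: exp(t · [2]) = [e^(2t)].

After assembling e^{tJ} and conjugating by P, we get:

e^{tB} =
  [exp(2*t), t*exp(2*t), -2*t*exp(2*t)]
  [0, 6*t*exp(2*t) + exp(2*t), -12*t*exp(2*t)]
  [0, 3*t*exp(2*t), -6*t*exp(2*t) + exp(2*t)]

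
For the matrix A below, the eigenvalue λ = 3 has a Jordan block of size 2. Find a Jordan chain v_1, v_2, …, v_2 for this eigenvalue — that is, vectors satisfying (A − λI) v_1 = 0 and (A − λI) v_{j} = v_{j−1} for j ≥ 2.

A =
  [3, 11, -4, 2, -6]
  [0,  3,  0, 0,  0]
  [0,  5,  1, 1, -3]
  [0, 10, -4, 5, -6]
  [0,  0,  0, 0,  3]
A Jordan chain for λ = 3 of length 2:
v_1 = (11, 0, 5, 10, 0)ᵀ
v_2 = (0, 1, 0, 0, 0)ᵀ

Let N = A − (3)·I. We want v_2 with N^2 v_2 = 0 but N^1 v_2 ≠ 0; then v_{j-1} := N · v_j for j = 2, …, 2.

Pick v_2 = (0, 1, 0, 0, 0)ᵀ.
Then v_1 = N · v_2 = (11, 0, 5, 10, 0)ᵀ.

Sanity check: (A − (3)·I) v_1 = (0, 0, 0, 0, 0)ᵀ = 0. ✓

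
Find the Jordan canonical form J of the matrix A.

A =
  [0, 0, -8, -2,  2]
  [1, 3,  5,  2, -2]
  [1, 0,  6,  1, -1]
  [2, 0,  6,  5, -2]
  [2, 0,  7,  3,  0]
J_1(2) ⊕ J_3(3) ⊕ J_1(3)

The characteristic polynomial is
  det(x·I − A) = x^5 - 14*x^4 + 78*x^3 - 216*x^2 + 297*x - 162 = (x - 3)^4*(x - 2)

Eigenvalues and multiplicities (the geometric multiplicity of λ is n − rank(A − λI), which equals the number of Jordan blocks for λ):
  λ = 2: algebraic multiplicity = 1, geometric multiplicity = 1
  λ = 3: algebraic multiplicity = 4, geometric multiplicity = 2

Determining the block sizes for each eigenvalue:
  λ = 2: one block (gm = 1), so the single block has size am = 1 → block sizes [1]
  λ = 3: with am = 4 and gm = 2, the partition is not yet determined (e.g. several partitions of 4 into 2 parts exist). Let N = A − (3)·I. Computing rank(N^1) = 3, rank(N^2) = 2, rank(N^3) = 1; the number of blocks of size ≥ j is rank(N^{j−1}) − rank(N^j), giving [2, 1, 1]. So we have 1 block(s) of size 3, 1 block(s) of size 1 → block sizes [3, 1]

Assembling the blocks gives a Jordan form
J =
  [2, 0, 0, 0, 0]
  [0, 3, 1, 0, 0]
  [0, 0, 3, 1, 0]
  [0, 0, 0, 3, 0]
  [0, 0, 0, 0, 3]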